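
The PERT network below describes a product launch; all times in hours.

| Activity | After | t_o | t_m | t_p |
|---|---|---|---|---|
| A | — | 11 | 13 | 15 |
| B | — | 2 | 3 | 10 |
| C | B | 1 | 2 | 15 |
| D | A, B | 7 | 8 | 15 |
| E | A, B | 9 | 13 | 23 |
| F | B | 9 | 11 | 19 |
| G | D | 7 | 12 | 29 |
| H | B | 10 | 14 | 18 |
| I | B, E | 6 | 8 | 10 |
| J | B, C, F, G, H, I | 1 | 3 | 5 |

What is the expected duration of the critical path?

te_A = (11 + 4·13 + 15)/6 = 78/6 = 13
te_B = (2 + 4·3 + 10)/6 = 24/6 = 4
te_C = (1 + 4·2 + 15)/6 = 24/6 = 4
te_D = (7 + 4·8 + 15)/6 = 54/6 = 9
te_E = (9 + 4·13 + 23)/6 = 84/6 = 14
te_F = (9 + 4·11 + 19)/6 = 72/6 = 12
te_G = (7 + 4·12 + 29)/6 = 84/6 = 14
te_H = (10 + 4·14 + 18)/6 = 84/6 = 14
te_I = (6 + 4·8 + 10)/6 = 48/6 = 8
te_J = (1 + 4·3 + 5)/6 = 18/6 = 3

Forward pass:
ES_A = 0; EF_A = 13
ES_B = 0; EF_B = 4
ES_C = 4; EF_C = 4+4 = 8
ES_D = max(EF_A=13, EF_B=4) = 13; EF_D = 13+9 = 22
ES_E = max(EF_A=13, EF_B=4) = 13; EF_E = 13+14 = 27
ES_F = 4; EF_F = 4+12 = 16
ES_G = 22; EF_G = 22+14 = 36
ES_H = 4; EF_H = 4+14 = 18
ES_I = max(EF_B=4, EF_E=27) = 27; EF_I = 27+8 = 35
ES_J = max(EF_B=4, EF_C=8, EF_F=16, EF_G=36, EF_H=18, EF_I=35) = 36; EF_J = 36+3 = 39
Expected project duration μ = 39 hours. Critical path: A → D → G → J.

39 hours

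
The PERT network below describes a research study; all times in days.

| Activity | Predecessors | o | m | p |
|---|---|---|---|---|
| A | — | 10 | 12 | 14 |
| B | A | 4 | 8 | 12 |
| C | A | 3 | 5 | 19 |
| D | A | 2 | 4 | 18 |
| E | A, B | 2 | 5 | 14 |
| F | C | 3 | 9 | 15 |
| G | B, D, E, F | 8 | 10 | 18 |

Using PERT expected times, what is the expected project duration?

39 days

te_A = (10 + 4·12 + 14)/6 = 72/6 = 12
te_B = (4 + 4·8 + 12)/6 = 48/6 = 8
te_C = (3 + 4·5 + 19)/6 = 42/6 = 7
te_D = (2 + 4·4 + 18)/6 = 36/6 = 6
te_E = (2 + 4·5 + 14)/6 = 36/6 = 6
te_F = (3 + 4·9 + 15)/6 = 54/6 = 9
te_G = (8 + 4·10 + 18)/6 = 66/6 = 11

Forward pass:
ES_A = 0; EF_A = 12
ES_B = 12; EF_B = 12+8 = 20
ES_C = 12; EF_C = 12+7 = 19
ES_D = 12; EF_D = 12+6 = 18
ES_E = max(EF_A=12, EF_B=20) = 20; EF_E = 20+6 = 26
ES_F = 19; EF_F = 19+9 = 28
ES_G = max(EF_B=20, EF_D=18, EF_E=26, EF_F=28) = 28; EF_G = 28+11 = 39
Expected project duration μ = 39 days. Critical path: A → C → F → G.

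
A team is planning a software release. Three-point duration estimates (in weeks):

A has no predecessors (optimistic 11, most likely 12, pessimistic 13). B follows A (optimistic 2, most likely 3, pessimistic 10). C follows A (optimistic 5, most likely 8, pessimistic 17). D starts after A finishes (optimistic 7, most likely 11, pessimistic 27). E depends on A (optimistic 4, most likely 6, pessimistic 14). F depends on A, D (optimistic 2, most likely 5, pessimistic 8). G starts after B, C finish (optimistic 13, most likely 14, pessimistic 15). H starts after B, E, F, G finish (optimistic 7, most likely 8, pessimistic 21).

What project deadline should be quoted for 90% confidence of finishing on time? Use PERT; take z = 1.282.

49.0 weeks

te_A = (11 + 4·12 + 13)/6 = 72/6 = 12; σ²_A = ((13−11)/6)² = 0.111
te_B = (2 + 4·3 + 10)/6 = 24/6 = 4; σ²_B = ((10−2)/6)² = 1.778
te_C = (5 + 4·8 + 17)/6 = 54/6 = 9; σ²_C = ((17−5)/6)² = 4.000
te_D = (7 + 4·11 + 27)/6 = 78/6 = 13; σ²_D = ((27−7)/6)² = 11.111
te_E = (4 + 4·6 + 14)/6 = 42/6 = 7; σ²_E = ((14−4)/6)² = 2.778
te_F = (2 + 4·5 + 8)/6 = 30/6 = 5; σ²_F = ((8−2)/6)² = 1.000
te_G = (13 + 4·14 + 15)/6 = 84/6 = 14; σ²_G = ((15−13)/6)² = 0.111
te_H = (7 + 4·8 + 21)/6 = 60/6 = 10; σ²_H = ((21−7)/6)² = 5.444

Forward pass:
ES_A = 0; EF_A = 12
ES_B = 12; EF_B = 12+4 = 16
ES_C = 12; EF_C = 12+9 = 21
ES_D = 12; EF_D = 12+13 = 25
ES_E = 12; EF_E = 12+7 = 19
ES_F = max(EF_A=12, EF_D=25) = 25; EF_F = 25+5 = 30
ES_G = max(EF_B=16, EF_C=21) = 21; EF_G = 21+14 = 35
ES_H = max(EF_B=16, EF_E=19, EF_F=30, EF_G=35) = 35; EF_H = 35+10 = 45
Expected project duration μ = 45 weeks. Critical path: A → C → G → H.

Variance along critical path = 0.111 + 4.000 + 0.111 + 5.444 = 9.667; σ = 3.109 weeks.
D = μ + z·σ = 45 + 1.282·3.109 = 49.0 weeks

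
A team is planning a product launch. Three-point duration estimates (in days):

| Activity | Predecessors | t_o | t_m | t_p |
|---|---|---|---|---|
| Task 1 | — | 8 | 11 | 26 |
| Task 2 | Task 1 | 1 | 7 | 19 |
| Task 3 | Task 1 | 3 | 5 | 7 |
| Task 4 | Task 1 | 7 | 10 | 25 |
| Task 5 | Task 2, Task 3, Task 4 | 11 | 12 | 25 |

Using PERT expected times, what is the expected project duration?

39 days

te_Task 1 = (8 + 4·11 + 26)/6 = 78/6 = 13
te_Task 2 = (1 + 4·7 + 19)/6 = 48/6 = 8
te_Task 3 = (3 + 4·5 + 7)/6 = 30/6 = 5
te_Task 4 = (7 + 4·10 + 25)/6 = 72/6 = 12
te_Task 5 = (11 + 4·12 + 25)/6 = 84/6 = 14

Forward pass:
ES_Task 1 = 0; EF_Task 1 = 13
ES_Task 2 = 13; EF_Task 2 = 13+8 = 21
ES_Task 3 = 13; EF_Task 3 = 13+5 = 18
ES_Task 4 = 13; EF_Task 4 = 13+12 = 25
ES_Task 5 = max(EF_Task 2=21, EF_Task 3=18, EF_Task 4=25) = 25; EF_Task 5 = 25+14 = 39
Expected project duration μ = 39 days. Critical path: Task 1 → Task 4 → Task 5.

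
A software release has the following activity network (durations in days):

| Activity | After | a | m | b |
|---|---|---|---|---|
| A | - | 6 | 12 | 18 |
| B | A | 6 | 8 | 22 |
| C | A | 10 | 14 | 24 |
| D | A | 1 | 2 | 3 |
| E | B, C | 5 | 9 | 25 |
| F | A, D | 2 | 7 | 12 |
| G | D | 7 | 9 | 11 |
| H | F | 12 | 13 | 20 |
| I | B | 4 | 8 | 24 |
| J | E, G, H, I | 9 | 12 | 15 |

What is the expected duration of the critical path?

50 days

te_A = (6 + 4·12 + 18)/6 = 72/6 = 12
te_B = (6 + 4·8 + 22)/6 = 60/6 = 10
te_C = (10 + 4·14 + 24)/6 = 90/6 = 15
te_D = (1 + 4·2 + 3)/6 = 12/6 = 2
te_E = (5 + 4·9 + 25)/6 = 66/6 = 11
te_F = (2 + 4·7 + 12)/6 = 42/6 = 7
te_G = (7 + 4·9 + 11)/6 = 54/6 = 9
te_H = (12 + 4·13 + 20)/6 = 84/6 = 14
te_I = (4 + 4·8 + 24)/6 = 60/6 = 10
te_J = (9 + 4·12 + 15)/6 = 72/6 = 12

Forward pass:
ES_A = 0; EF_A = 12
ES_B = 12; EF_B = 12+10 = 22
ES_C = 12; EF_C = 12+15 = 27
ES_D = 12; EF_D = 12+2 = 14
ES_E = max(EF_B=22, EF_C=27) = 27; EF_E = 27+11 = 38
ES_F = max(EF_A=12, EF_D=14) = 14; EF_F = 14+7 = 21
ES_G = 14; EF_G = 14+9 = 23
ES_H = 21; EF_H = 21+14 = 35
ES_I = 22; EF_I = 22+10 = 32
ES_J = max(EF_E=38, EF_G=23, EF_H=35, EF_I=32) = 38; EF_J = 38+12 = 50
Expected project duration μ = 50 days. Critical path: A → C → E → J.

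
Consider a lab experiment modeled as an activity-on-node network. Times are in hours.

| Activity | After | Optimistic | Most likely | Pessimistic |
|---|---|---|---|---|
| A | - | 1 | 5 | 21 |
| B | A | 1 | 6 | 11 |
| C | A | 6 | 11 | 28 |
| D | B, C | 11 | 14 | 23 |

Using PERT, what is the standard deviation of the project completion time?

te_A = (1 + 4·5 + 21)/6 = 42/6 = 7; σ²_A = ((21−1)/6)² = 11.111
te_B = (1 + 4·6 + 11)/6 = 36/6 = 6; σ²_B = ((11−1)/6)² = 2.778
te_C = (6 + 4·11 + 28)/6 = 78/6 = 13; σ²_C = ((28−6)/6)² = 13.444
te_D = (11 + 4·14 + 23)/6 = 90/6 = 15; σ²_D = ((23−11)/6)² = 4.000

Forward pass:
ES_A = 0; EF_A = 7
ES_B = 7; EF_B = 7+6 = 13
ES_C = 7; EF_C = 7+13 = 20
ES_D = max(EF_B=13, EF_C=20) = 20; EF_D = 20+15 = 35
Expected project duration μ = 35 hours. Critical path: A → C → D.

Variance along critical path = 11.111 + 13.444 + 4.000 = 28.556
σ = √28.556 = 5.344 hours

5.34 hours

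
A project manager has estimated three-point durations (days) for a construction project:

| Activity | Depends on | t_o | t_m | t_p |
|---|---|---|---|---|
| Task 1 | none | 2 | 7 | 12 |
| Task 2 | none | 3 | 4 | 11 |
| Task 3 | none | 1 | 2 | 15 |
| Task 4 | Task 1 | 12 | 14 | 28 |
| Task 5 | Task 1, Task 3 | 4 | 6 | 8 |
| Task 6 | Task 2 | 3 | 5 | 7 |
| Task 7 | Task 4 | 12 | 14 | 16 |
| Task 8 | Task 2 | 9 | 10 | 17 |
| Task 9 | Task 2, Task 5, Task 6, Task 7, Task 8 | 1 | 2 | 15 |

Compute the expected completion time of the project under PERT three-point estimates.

te_Task 1 = (2 + 4·7 + 12)/6 = 42/6 = 7
te_Task 2 = (3 + 4·4 + 11)/6 = 30/6 = 5
te_Task 3 = (1 + 4·2 + 15)/6 = 24/6 = 4
te_Task 4 = (12 + 4·14 + 28)/6 = 96/6 = 16
te_Task 5 = (4 + 4·6 + 8)/6 = 36/6 = 6
te_Task 6 = (3 + 4·5 + 7)/6 = 30/6 = 5
te_Task 7 = (12 + 4·14 + 16)/6 = 84/6 = 14
te_Task 8 = (9 + 4·10 + 17)/6 = 66/6 = 11
te_Task 9 = (1 + 4·2 + 15)/6 = 24/6 = 4

Forward pass:
ES_Task 1 = 0; EF_Task 1 = 7
ES_Task 2 = 0; EF_Task 2 = 5
ES_Task 3 = 0; EF_Task 3 = 4
ES_Task 4 = 7; EF_Task 4 = 7+16 = 23
ES_Task 5 = max(EF_Task 1=7, EF_Task 3=4) = 7; EF_Task 5 = 7+6 = 13
ES_Task 6 = 5; EF_Task 6 = 5+5 = 10
ES_Task 7 = 23; EF_Task 7 = 23+14 = 37
ES_Task 8 = 5; EF_Task 8 = 5+11 = 16
ES_Task 9 = max(EF_Task 2=5, EF_Task 5=13, EF_Task 6=10, EF_Task 7=37, EF_Task 8=16) = 37; EF_Task 9 = 37+4 = 41
Expected project duration μ = 41 days. Critical path: Task 1 → Task 4 → Task 7 → Task 9.

41 days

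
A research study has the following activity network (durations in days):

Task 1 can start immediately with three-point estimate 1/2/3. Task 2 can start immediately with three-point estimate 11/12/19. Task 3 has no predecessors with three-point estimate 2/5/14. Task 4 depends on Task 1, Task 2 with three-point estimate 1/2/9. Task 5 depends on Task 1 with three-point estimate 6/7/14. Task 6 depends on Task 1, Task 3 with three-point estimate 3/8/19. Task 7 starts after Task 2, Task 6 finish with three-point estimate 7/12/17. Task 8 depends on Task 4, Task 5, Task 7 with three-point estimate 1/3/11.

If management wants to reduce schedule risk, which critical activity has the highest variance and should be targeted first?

te_Task 1 = (1 + 4·2 + 3)/6 = 12/6 = 2; σ²_Task 1 = ((3−1)/6)² = 0.111
te_Task 2 = (11 + 4·12 + 19)/6 = 78/6 = 13; σ²_Task 2 = ((19−11)/6)² = 1.778
te_Task 3 = (2 + 4·5 + 14)/6 = 36/6 = 6; σ²_Task 3 = ((14−2)/6)² = 4.000
te_Task 4 = (1 + 4·2 + 9)/6 = 18/6 = 3; σ²_Task 4 = ((9−1)/6)² = 1.778
te_Task 5 = (6 + 4·7 + 14)/6 = 48/6 = 8; σ²_Task 5 = ((14−6)/6)² = 1.778
te_Task 6 = (3 + 4·8 + 19)/6 = 54/6 = 9; σ²_Task 6 = ((19−3)/6)² = 7.111
te_Task 7 = (7 + 4·12 + 17)/6 = 72/6 = 12; σ²_Task 7 = ((17−7)/6)² = 2.778
te_Task 8 = (1 + 4·3 + 11)/6 = 24/6 = 4; σ²_Task 8 = ((11−1)/6)² = 2.778

Forward pass:
ES_Task 1 = 0; EF_Task 1 = 2
ES_Task 2 = 0; EF_Task 2 = 13
ES_Task 3 = 0; EF_Task 3 = 6
ES_Task 4 = max(EF_Task 1=2, EF_Task 2=13) = 13; EF_Task 4 = 13+3 = 16
ES_Task 5 = 2; EF_Task 5 = 2+8 = 10
ES_Task 6 = max(EF_Task 1=2, EF_Task 3=6) = 6; EF_Task 6 = 6+9 = 15
ES_Task 7 = max(EF_Task 2=13, EF_Task 6=15) = 15; EF_Task 7 = 15+12 = 27
ES_Task 8 = max(EF_Task 4=16, EF_Task 5=10, EF_Task 7=27) = 27; EF_Task 8 = 27+4 = 31
Expected project duration μ = 31 days. Critical path: Task 3 → Task 6 → Task 7 → Task 8.

Variances on critical path: σ²_Task 3=4.000, σ²_Task 6=7.111, σ²_Task 7=2.778, σ²_Task 8=2.778.
Largest is σ²_Task 6 = 7.111.

Task 6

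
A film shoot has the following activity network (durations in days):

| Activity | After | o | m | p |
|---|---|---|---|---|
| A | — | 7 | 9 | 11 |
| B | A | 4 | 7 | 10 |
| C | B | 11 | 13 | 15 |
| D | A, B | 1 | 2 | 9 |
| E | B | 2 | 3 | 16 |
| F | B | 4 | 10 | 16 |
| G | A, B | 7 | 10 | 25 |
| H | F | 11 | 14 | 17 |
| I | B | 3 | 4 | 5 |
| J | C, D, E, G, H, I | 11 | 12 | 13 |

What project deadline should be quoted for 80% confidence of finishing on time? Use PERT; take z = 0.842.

te_A = (7 + 4·9 + 11)/6 = 54/6 = 9; σ²_A = ((11−7)/6)² = 0.444
te_B = (4 + 4·7 + 10)/6 = 42/6 = 7; σ²_B = ((10−4)/6)² = 1.000
te_C = (11 + 4·13 + 15)/6 = 78/6 = 13; σ²_C = ((15−11)/6)² = 0.444
te_D = (1 + 4·2 + 9)/6 = 18/6 = 3; σ²_D = ((9−1)/6)² = 1.778
te_E = (2 + 4·3 + 16)/6 = 30/6 = 5; σ²_E = ((16−2)/6)² = 5.444
te_F = (4 + 4·10 + 16)/6 = 60/6 = 10; σ²_F = ((16−4)/6)² = 4.000
te_G = (7 + 4·10 + 25)/6 = 72/6 = 12; σ²_G = ((25−7)/6)² = 9.000
te_H = (11 + 4·14 + 17)/6 = 84/6 = 14; σ²_H = ((17−11)/6)² = 1.000
te_I = (3 + 4·4 + 5)/6 = 24/6 = 4; σ²_I = ((5−3)/6)² = 0.111
te_J = (11 + 4·12 + 13)/6 = 72/6 = 12; σ²_J = ((13−11)/6)² = 0.111

Forward pass:
ES_A = 0; EF_A = 9
ES_B = 9; EF_B = 9+7 = 16
ES_C = 16; EF_C = 16+13 = 29
ES_D = max(EF_A=9, EF_B=16) = 16; EF_D = 16+3 = 19
ES_E = 16; EF_E = 16+5 = 21
ES_F = 16; EF_F = 16+10 = 26
ES_G = max(EF_A=9, EF_B=16) = 16; EF_G = 16+12 = 28
ES_H = 26; EF_H = 26+14 = 40
ES_I = 16; EF_I = 16+4 = 20
ES_J = max(EF_C=29, EF_D=19, EF_E=21, EF_G=28, EF_H=40, EF_I=20) = 40; EF_J = 40+12 = 52
Expected project duration μ = 52 days. Critical path: A → B → F → H → J.

Variance along critical path = 0.444 + 1.000 + 4.000 + 1.000 + 0.111 = 6.556; σ = 2.560 days.
D = μ + z·σ = 52 + 0.842·2.560 = 54.2 days

54.2 days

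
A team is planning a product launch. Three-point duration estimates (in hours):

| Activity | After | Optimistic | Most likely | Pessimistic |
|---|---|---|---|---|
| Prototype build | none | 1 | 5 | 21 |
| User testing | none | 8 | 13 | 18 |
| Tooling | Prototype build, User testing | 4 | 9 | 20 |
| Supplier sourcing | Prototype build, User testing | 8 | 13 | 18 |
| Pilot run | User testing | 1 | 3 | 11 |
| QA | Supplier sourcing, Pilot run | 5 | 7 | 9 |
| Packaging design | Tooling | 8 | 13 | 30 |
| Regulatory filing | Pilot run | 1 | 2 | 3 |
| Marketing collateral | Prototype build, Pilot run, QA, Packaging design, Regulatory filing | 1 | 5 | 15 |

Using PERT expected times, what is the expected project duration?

44 hours

te_Prototype build = (1 + 4·5 + 21)/6 = 42/6 = 7
te_User testing = (8 + 4·13 + 18)/6 = 78/6 = 13
te_Tooling = (4 + 4·9 + 20)/6 = 60/6 = 10
te_Supplier sourcing = (8 + 4·13 + 18)/6 = 78/6 = 13
te_Pilot run = (1 + 4·3 + 11)/6 = 24/6 = 4
te_QA = (5 + 4·7 + 9)/6 = 42/6 = 7
te_Packaging design = (8 + 4·13 + 30)/6 = 90/6 = 15
te_Regulatory filing = (1 + 4·2 + 3)/6 = 12/6 = 2
te_Marketing collateral = (1 + 4·5 + 15)/6 = 36/6 = 6

Forward pass:
ES_Prototype build = 0; EF_Prototype build = 7
ES_User testing = 0; EF_User testing = 13
ES_Tooling = max(EF_Prototype build=7, EF_User testing=13) = 13; EF_Tooling = 13+10 = 23
ES_Supplier sourcing = max(EF_Prototype build=7, EF_User testing=13) = 13; EF_Supplier sourcing = 13+13 = 26
ES_Pilot run = 13; EF_Pilot run = 13+4 = 17
ES_QA = max(EF_Supplier sourcing=26, EF_Pilot run=17) = 26; EF_QA = 26+7 = 33
ES_Packaging design = 23; EF_Packaging design = 23+15 = 38
ES_Regulatory filing = 17; EF_Regulatory filing = 17+2 = 19
ES_Marketing collateral = max(EF_Prototype build=7, EF_Pilot run=17, EF_QA=33, EF_Packaging design=38, EF_Regulatory filing=19) = 38; EF_Marketing collateral = 38+6 = 44
Expected project duration μ = 44 hours. Critical path: User testing → Tooling → Packaging design → Marketing collateral.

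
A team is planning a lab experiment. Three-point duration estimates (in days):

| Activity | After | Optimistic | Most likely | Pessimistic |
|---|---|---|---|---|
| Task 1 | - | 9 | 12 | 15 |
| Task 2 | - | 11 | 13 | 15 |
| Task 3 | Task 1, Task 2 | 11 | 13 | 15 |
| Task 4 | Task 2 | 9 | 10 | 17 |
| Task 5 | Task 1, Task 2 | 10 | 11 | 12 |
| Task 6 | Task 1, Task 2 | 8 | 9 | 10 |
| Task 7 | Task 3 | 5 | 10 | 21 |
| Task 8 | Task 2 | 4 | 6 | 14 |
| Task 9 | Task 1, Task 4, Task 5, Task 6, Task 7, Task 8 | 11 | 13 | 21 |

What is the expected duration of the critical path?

te_Task 1 = (9 + 4·12 + 15)/6 = 72/6 = 12
te_Task 2 = (11 + 4·13 + 15)/6 = 78/6 = 13
te_Task 3 = (11 + 4·13 + 15)/6 = 78/6 = 13
te_Task 4 = (9 + 4·10 + 17)/6 = 66/6 = 11
te_Task 5 = (10 + 4·11 + 12)/6 = 66/6 = 11
te_Task 6 = (8 + 4·9 + 10)/6 = 54/6 = 9
te_Task 7 = (5 + 4·10 + 21)/6 = 66/6 = 11
te_Task 8 = (4 + 4·6 + 14)/6 = 42/6 = 7
te_Task 9 = (11 + 4·13 + 21)/6 = 84/6 = 14

Forward pass:
ES_Task 1 = 0; EF_Task 1 = 12
ES_Task 2 = 0; EF_Task 2 = 13
ES_Task 3 = max(EF_Task 1=12, EF_Task 2=13) = 13; EF_Task 3 = 13+13 = 26
ES_Task 4 = 13; EF_Task 4 = 13+11 = 24
ES_Task 5 = max(EF_Task 1=12, EF_Task 2=13) = 13; EF_Task 5 = 13+11 = 24
ES_Task 6 = max(EF_Task 1=12, EF_Task 2=13) = 13; EF_Task 6 = 13+9 = 22
ES_Task 7 = 26; EF_Task 7 = 26+11 = 37
ES_Task 8 = 13; EF_Task 8 = 13+7 = 20
ES_Task 9 = max(EF_Task 1=12, EF_Task 4=24, EF_Task 5=24, EF_Task 6=22, EF_Task 7=37, EF_Task 8=20) = 37; EF_Task 9 = 37+14 = 51
Expected project duration μ = 51 days. Critical path: Task 2 → Task 3 → Task 7 → Task 9.

51 days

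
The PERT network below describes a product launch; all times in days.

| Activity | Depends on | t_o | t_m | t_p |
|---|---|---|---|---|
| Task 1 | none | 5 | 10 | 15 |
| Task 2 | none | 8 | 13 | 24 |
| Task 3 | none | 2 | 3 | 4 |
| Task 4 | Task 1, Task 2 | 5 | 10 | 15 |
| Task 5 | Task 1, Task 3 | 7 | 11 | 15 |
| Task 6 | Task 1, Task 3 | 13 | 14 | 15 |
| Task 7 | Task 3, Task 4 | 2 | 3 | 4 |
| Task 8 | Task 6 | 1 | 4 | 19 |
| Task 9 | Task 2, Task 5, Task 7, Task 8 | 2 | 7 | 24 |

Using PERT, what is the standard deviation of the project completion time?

5.03 days

te_Task 1 = (5 + 4·10 + 15)/6 = 60/6 = 10; σ²_Task 1 = ((15−5)/6)² = 2.778
te_Task 2 = (8 + 4·13 + 24)/6 = 84/6 = 14; σ²_Task 2 = ((24−8)/6)² = 7.111
te_Task 3 = (2 + 4·3 + 4)/6 = 18/6 = 3; σ²_Task 3 = ((4−2)/6)² = 0.111
te_Task 4 = (5 + 4·10 + 15)/6 = 60/6 = 10; σ²_Task 4 = ((15−5)/6)² = 2.778
te_Task 5 = (7 + 4·11 + 15)/6 = 66/6 = 11; σ²_Task 5 = ((15−7)/6)² = 1.778
te_Task 6 = (13 + 4·14 + 15)/6 = 84/6 = 14; σ²_Task 6 = ((15−13)/6)² = 0.111
te_Task 7 = (2 + 4·3 + 4)/6 = 18/6 = 3; σ²_Task 7 = ((4−2)/6)² = 0.111
te_Task 8 = (1 + 4·4 + 19)/6 = 36/6 = 6; σ²_Task 8 = ((19−1)/6)² = 9.000
te_Task 9 = (2 + 4·7 + 24)/6 = 54/6 = 9; σ²_Task 9 = ((24−2)/6)² = 13.444

Forward pass:
ES_Task 1 = 0; EF_Task 1 = 10
ES_Task 2 = 0; EF_Task 2 = 14
ES_Task 3 = 0; EF_Task 3 = 3
ES_Task 4 = max(EF_Task 1=10, EF_Task 2=14) = 14; EF_Task 4 = 14+10 = 24
ES_Task 5 = max(EF_Task 1=10, EF_Task 3=3) = 10; EF_Task 5 = 10+11 = 21
ES_Task 6 = max(EF_Task 1=10, EF_Task 3=3) = 10; EF_Task 6 = 10+14 = 24
ES_Task 7 = max(EF_Task 3=3, EF_Task 4=24) = 24; EF_Task 7 = 24+3 = 27
ES_Task 8 = 24; EF_Task 8 = 24+6 = 30
ES_Task 9 = max(EF_Task 2=14, EF_Task 5=21, EF_Task 7=27, EF_Task 8=30) = 30; EF_Task 9 = 30+9 = 39
Expected project duration μ = 39 days. Critical path: Task 1 → Task 6 → Task 8 → Task 9.

Variance along critical path = 2.778 + 0.111 + 9.000 + 13.444 = 25.333
σ = √25.333 = 5.033 days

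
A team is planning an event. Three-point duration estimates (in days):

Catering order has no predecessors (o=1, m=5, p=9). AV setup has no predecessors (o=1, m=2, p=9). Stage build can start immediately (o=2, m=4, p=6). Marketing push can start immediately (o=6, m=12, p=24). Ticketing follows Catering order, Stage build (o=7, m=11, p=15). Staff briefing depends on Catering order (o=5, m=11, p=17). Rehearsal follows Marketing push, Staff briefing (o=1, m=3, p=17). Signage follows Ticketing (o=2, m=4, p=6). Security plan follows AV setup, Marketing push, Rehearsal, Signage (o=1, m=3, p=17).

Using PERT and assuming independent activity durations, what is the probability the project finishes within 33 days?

0.941

te_Catering order = (1 + 4·5 + 9)/6 = 30/6 = 5; σ²_Catering order = ((9−1)/6)² = 1.778
te_AV setup = (1 + 4·2 + 9)/6 = 18/6 = 3; σ²_AV setup = ((9−1)/6)² = 1.778
te_Stage build = (2 + 4·4 + 6)/6 = 24/6 = 4; σ²_Stage build = ((6−2)/6)² = 0.444
te_Marketing push = (6 + 4·12 + 24)/6 = 78/6 = 13; σ²_Marketing push = ((24−6)/6)² = 9.000
te_Ticketing = (7 + 4·11 + 15)/6 = 66/6 = 11; σ²_Ticketing = ((15−7)/6)² = 1.778
te_Staff briefing = (5 + 4·11 + 17)/6 = 66/6 = 11; σ²_Staff briefing = ((17−5)/6)² = 4.000
te_Rehearsal = (1 + 4·3 + 17)/6 = 30/6 = 5; σ²_Rehearsal = ((17−1)/6)² = 7.111
te_Signage = (2 + 4·4 + 6)/6 = 24/6 = 4; σ²_Signage = ((6−2)/6)² = 0.444
te_Security plan = (1 + 4·3 + 17)/6 = 30/6 = 5; σ²_Security plan = ((17−1)/6)² = 7.111

Forward pass:
ES_Catering order = 0; EF_Catering order = 5
ES_AV setup = 0; EF_AV setup = 3
ES_Stage build = 0; EF_Stage build = 4
ES_Marketing push = 0; EF_Marketing push = 13
ES_Ticketing = max(EF_Catering order=5, EF_Stage build=4) = 5; EF_Ticketing = 5+11 = 16
ES_Staff briefing = 5; EF_Staff briefing = 5+11 = 16
ES_Rehearsal = max(EF_Marketing push=13, EF_Staff briefing=16) = 16; EF_Rehearsal = 16+5 = 21
ES_Signage = 16; EF_Signage = 16+4 = 20
ES_Security plan = max(EF_AV setup=3, EF_Marketing push=13, EF_Rehearsal=21, EF_Signage=20) = 21; EF_Security plan = 21+5 = 26
Expected project duration μ = 26 days. Critical path: Catering order → Staff briefing → Rehearsal → Security plan.

Variance along critical path = 1.778 + 4.000 + 7.111 + 7.111 = 20.000; σ = √20.000 = 4.472 days.
Z = (33 − 26) / 4.472 = 1.565
P(T ≤ 33) = Φ(1.565) ≈ 0.941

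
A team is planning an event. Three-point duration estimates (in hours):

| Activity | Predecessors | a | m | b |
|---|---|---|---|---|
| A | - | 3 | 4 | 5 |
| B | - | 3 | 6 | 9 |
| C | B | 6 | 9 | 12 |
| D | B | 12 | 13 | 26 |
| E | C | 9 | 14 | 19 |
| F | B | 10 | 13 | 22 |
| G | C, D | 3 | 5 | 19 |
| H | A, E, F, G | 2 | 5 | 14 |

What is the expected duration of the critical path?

35 hours

te_A = (3 + 4·4 + 5)/6 = 24/6 = 4
te_B = (3 + 4·6 + 9)/6 = 36/6 = 6
te_C = (6 + 4·9 + 12)/6 = 54/6 = 9
te_D = (12 + 4·13 + 26)/6 = 90/6 = 15
te_E = (9 + 4·14 + 19)/6 = 84/6 = 14
te_F = (10 + 4·13 + 22)/6 = 84/6 = 14
te_G = (3 + 4·5 + 19)/6 = 42/6 = 7
te_H = (2 + 4·5 + 14)/6 = 36/6 = 6

Forward pass:
ES_A = 0; EF_A = 4
ES_B = 0; EF_B = 6
ES_C = 6; EF_C = 6+9 = 15
ES_D = 6; EF_D = 6+15 = 21
ES_E = 15; EF_E = 15+14 = 29
ES_F = 6; EF_F = 6+14 = 20
ES_G = max(EF_C=15, EF_D=21) = 21; EF_G = 21+7 = 28
ES_H = max(EF_A=4, EF_E=29, EF_F=20, EF_G=28) = 29; EF_H = 29+6 = 35
Expected project duration μ = 35 hours. Critical path: B → C → E → H.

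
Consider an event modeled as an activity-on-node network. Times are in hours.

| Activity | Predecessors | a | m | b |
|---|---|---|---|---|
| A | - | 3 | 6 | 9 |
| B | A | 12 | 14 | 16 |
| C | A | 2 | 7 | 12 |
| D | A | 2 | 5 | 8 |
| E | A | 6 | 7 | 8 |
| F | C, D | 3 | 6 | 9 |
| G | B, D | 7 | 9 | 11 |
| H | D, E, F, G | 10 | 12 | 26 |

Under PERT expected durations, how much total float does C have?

te_A = (3 + 4·6 + 9)/6 = 36/6 = 6
te_B = (12 + 4·14 + 16)/6 = 84/6 = 14
te_C = (2 + 4·7 + 12)/6 = 42/6 = 7
te_D = (2 + 4·5 + 8)/6 = 30/6 = 5
te_E = (6 + 4·7 + 8)/6 = 42/6 = 7
te_F = (3 + 4·6 + 9)/6 = 36/6 = 6
te_G = (7 + 4·9 + 11)/6 = 54/6 = 9
te_H = (10 + 4·12 + 26)/6 = 84/6 = 14

Forward pass:
ES_A = 0; EF_A = 6
ES_B = 6; EF_B = 6+14 = 20
ES_C = 6; EF_C = 6+7 = 13
ES_D = 6; EF_D = 6+5 = 11
ES_E = 6; EF_E = 6+7 = 13
ES_F = max(EF_C=13, EF_D=11) = 13; EF_F = 13+6 = 19
ES_G = max(EF_B=20, EF_D=11) = 20; EF_G = 20+9 = 29
ES_H = max(EF_D=11, EF_E=13, EF_F=19, EF_G=29) = 29; EF_H = 29+14 = 43
Expected project duration μ = 43 hours. Critical path: A → B → G → H.

Backward pass:
LF_H = 43; LS_H = 43−14 = 29
LF_G = LS_H = 29; LS_G = 29−9 = 20
LF_F = LS_H = 29; LS_F = 29−6 = 23
LF_E = LS_H = 29; LS_E = 29−7 = 22
LF_D = min(LS_F=23, LS_G=20, LS_H=29) = 20; LS_D = 20−5 = 15
LF_C = LS_F = 23; LS_C = 23−7 = 16
LF_B = LS_G = 20; LS_B = 20−14 = 6
LF_A = min(LS_B=6, LS_C=16, LS_D=15, LS_E=22) = 6; LS_A = 6−6 = 0
Slack_C = LS_C − ES_C = 16 − 6 = 10

10 hours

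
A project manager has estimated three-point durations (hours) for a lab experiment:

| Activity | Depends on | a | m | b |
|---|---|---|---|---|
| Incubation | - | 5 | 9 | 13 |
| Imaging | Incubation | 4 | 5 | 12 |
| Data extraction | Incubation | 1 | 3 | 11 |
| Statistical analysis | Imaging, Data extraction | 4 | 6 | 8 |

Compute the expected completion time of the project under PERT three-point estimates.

21 hours

te_Incubation = (5 + 4·9 + 13)/6 = 54/6 = 9
te_Imaging = (4 + 4·5 + 12)/6 = 36/6 = 6
te_Data extraction = (1 + 4·3 + 11)/6 = 24/6 = 4
te_Statistical analysis = (4 + 4·6 + 8)/6 = 36/6 = 6

Forward pass:
ES_Incubation = 0; EF_Incubation = 9
ES_Imaging = 9; EF_Imaging = 9+6 = 15
ES_Data extraction = 9; EF_Data extraction = 9+4 = 13
ES_Statistical analysis = max(EF_Imaging=15, EF_Data extraction=13) = 15; EF_Statistical analysis = 15+6 = 21
Expected project duration μ = 21 hours. Critical path: Incubation → Imaging → Statistical analysis.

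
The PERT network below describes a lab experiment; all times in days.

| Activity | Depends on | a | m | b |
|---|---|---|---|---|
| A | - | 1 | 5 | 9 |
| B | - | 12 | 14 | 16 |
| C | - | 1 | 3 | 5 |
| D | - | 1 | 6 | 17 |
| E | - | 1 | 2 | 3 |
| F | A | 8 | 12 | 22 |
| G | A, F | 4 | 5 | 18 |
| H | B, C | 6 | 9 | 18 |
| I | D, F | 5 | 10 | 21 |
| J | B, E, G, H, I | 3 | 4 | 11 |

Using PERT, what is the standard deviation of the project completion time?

4.01 days

te_A = (1 + 4·5 + 9)/6 = 30/6 = 5; σ²_A = ((9−1)/6)² = 1.778
te_B = (12 + 4·14 + 16)/6 = 84/6 = 14; σ²_B = ((16−12)/6)² = 0.444
te_C = (1 + 4·3 + 5)/6 = 18/6 = 3; σ²_C = ((5−1)/6)² = 0.444
te_D = (1 + 4·6 + 17)/6 = 42/6 = 7; σ²_D = ((17−1)/6)² = 7.111
te_E = (1 + 4·2 + 3)/6 = 12/6 = 2; σ²_E = ((3−1)/6)² = 0.111
te_F = (8 + 4·12 + 22)/6 = 78/6 = 13; σ²_F = ((22−8)/6)² = 5.444
te_G = (4 + 4·5 + 18)/6 = 42/6 = 7; σ²_G = ((18−4)/6)² = 5.444
te_H = (6 + 4·9 + 18)/6 = 60/6 = 10; σ²_H = ((18−6)/6)² = 4.000
te_I = (5 + 4·10 + 21)/6 = 66/6 = 11; σ²_I = ((21−5)/6)² = 7.111
te_J = (3 + 4·4 + 11)/6 = 30/6 = 5; σ²_J = ((11−3)/6)² = 1.778

Forward pass:
ES_A = 0; EF_A = 5
ES_B = 0; EF_B = 14
ES_C = 0; EF_C = 3
ES_D = 0; EF_D = 7
ES_E = 0; EF_E = 2
ES_F = 5; EF_F = 5+13 = 18
ES_G = max(EF_A=5, EF_F=18) = 18; EF_G = 18+7 = 25
ES_H = max(EF_B=14, EF_C=3) = 14; EF_H = 14+10 = 24
ES_I = max(EF_D=7, EF_F=18) = 18; EF_I = 18+11 = 29
ES_J = max(EF_B=14, EF_E=2, EF_G=25, EF_H=24, EF_I=29) = 29; EF_J = 29+5 = 34
Expected project duration μ = 34 days. Critical path: A → F → I → J.

Variance along critical path = 1.778 + 5.444 + 7.111 + 1.778 = 16.111
σ = √16.111 = 4.014 days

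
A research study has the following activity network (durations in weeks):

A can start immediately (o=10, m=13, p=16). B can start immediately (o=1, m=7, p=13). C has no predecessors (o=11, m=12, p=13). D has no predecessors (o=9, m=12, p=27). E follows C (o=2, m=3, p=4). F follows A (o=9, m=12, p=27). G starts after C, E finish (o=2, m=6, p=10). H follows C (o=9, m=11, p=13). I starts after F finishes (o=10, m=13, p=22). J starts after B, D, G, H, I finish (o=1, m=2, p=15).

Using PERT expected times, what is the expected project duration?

45 weeks

te_A = (10 + 4·13 + 16)/6 = 78/6 = 13
te_B = (1 + 4·7 + 13)/6 = 42/6 = 7
te_C = (11 + 4·12 + 13)/6 = 72/6 = 12
te_D = (9 + 4·12 + 27)/6 = 84/6 = 14
te_E = (2 + 4·3 + 4)/6 = 18/6 = 3
te_F = (9 + 4·12 + 27)/6 = 84/6 = 14
te_G = (2 + 4·6 + 10)/6 = 36/6 = 6
te_H = (9 + 4·11 + 13)/6 = 66/6 = 11
te_I = (10 + 4·13 + 22)/6 = 84/6 = 14
te_J = (1 + 4·2 + 15)/6 = 24/6 = 4

Forward pass:
ES_A = 0; EF_A = 13
ES_B = 0; EF_B = 7
ES_C = 0; EF_C = 12
ES_D = 0; EF_D = 14
ES_E = 12; EF_E = 12+3 = 15
ES_F = 13; EF_F = 13+14 = 27
ES_G = max(EF_C=12, EF_E=15) = 15; EF_G = 15+6 = 21
ES_H = 12; EF_H = 12+11 = 23
ES_I = 27; EF_I = 27+14 = 41
ES_J = max(EF_B=7, EF_D=14, EF_G=21, EF_H=23, EF_I=41) = 41; EF_J = 41+4 = 45
Expected project duration μ = 45 weeks. Critical path: A → F → I → J.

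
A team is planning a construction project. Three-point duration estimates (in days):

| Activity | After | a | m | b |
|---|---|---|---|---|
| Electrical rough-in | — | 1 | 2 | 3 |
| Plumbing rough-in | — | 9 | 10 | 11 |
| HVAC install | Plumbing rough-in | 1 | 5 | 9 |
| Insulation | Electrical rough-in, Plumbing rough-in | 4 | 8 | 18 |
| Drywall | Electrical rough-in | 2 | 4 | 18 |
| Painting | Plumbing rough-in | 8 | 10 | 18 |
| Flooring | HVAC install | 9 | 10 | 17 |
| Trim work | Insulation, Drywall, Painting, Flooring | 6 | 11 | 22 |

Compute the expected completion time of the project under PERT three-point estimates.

te_Electrical rough-in = (1 + 4·2 + 3)/6 = 12/6 = 2
te_Plumbing rough-in = (9 + 4·10 + 11)/6 = 60/6 = 10
te_HVAC install = (1 + 4·5 + 9)/6 = 30/6 = 5
te_Insulation = (4 + 4·8 + 18)/6 = 54/6 = 9
te_Drywall = (2 + 4·4 + 18)/6 = 36/6 = 6
te_Painting = (8 + 4·10 + 18)/6 = 66/6 = 11
te_Flooring = (9 + 4·10 + 17)/6 = 66/6 = 11
te_Trim work = (6 + 4·11 + 22)/6 = 72/6 = 12

Forward pass:
ES_Electrical rough-in = 0; EF_Electrical rough-in = 2
ES_Plumbing rough-in = 0; EF_Plumbing rough-in = 10
ES_HVAC install = 10; EF_HVAC install = 10+5 = 15
ES_Insulation = max(EF_Electrical rough-in=2, EF_Plumbing rough-in=10) = 10; EF_Insulation = 10+9 = 19
ES_Drywall = 2; EF_Drywall = 2+6 = 8
ES_Painting = 10; EF_Painting = 10+11 = 21
ES_Flooring = 15; EF_Flooring = 15+11 = 26
ES_Trim work = max(EF_Insulation=19, EF_Drywall=8, EF_Painting=21, EF_Flooring=26) = 26; EF_Trim work = 26+12 = 38
Expected project duration μ = 38 days. Critical path: Plumbing rough-in → HVAC install → Flooring → Trim work.

38 days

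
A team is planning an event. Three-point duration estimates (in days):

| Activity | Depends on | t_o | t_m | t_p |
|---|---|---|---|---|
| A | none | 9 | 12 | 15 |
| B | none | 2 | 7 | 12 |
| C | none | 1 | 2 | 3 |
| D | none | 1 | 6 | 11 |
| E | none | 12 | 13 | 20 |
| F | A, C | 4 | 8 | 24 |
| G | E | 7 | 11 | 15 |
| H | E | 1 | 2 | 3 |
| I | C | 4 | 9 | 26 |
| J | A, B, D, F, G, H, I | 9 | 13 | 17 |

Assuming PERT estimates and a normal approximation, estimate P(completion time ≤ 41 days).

0.903

te_A = (9 + 4·12 + 15)/6 = 72/6 = 12; σ²_A = ((15−9)/6)² = 1.000
te_B = (2 + 4·7 + 12)/6 = 42/6 = 7; σ²_B = ((12−2)/6)² = 2.778
te_C = (1 + 4·2 + 3)/6 = 12/6 = 2; σ²_C = ((3−1)/6)² = 0.111
te_D = (1 + 4·6 + 11)/6 = 36/6 = 6; σ²_D = ((11−1)/6)² = 2.778
te_E = (12 + 4·13 + 20)/6 = 84/6 = 14; σ²_E = ((20−12)/6)² = 1.778
te_F = (4 + 4·8 + 24)/6 = 60/6 = 10; σ²_F = ((24−4)/6)² = 11.111
te_G = (7 + 4·11 + 15)/6 = 66/6 = 11; σ²_G = ((15−7)/6)² = 1.778
te_H = (1 + 4·2 + 3)/6 = 12/6 = 2; σ²_H = ((3−1)/6)² = 0.111
te_I = (4 + 4·9 + 26)/6 = 66/6 = 11; σ²_I = ((26−4)/6)² = 13.444
te_J = (9 + 4·13 + 17)/6 = 78/6 = 13; σ²_J = ((17−9)/6)² = 1.778

Forward pass:
ES_A = 0; EF_A = 12
ES_B = 0; EF_B = 7
ES_C = 0; EF_C = 2
ES_D = 0; EF_D = 6
ES_E = 0; EF_E = 14
ES_F = max(EF_A=12, EF_C=2) = 12; EF_F = 12+10 = 22
ES_G = 14; EF_G = 14+11 = 25
ES_H = 14; EF_H = 14+2 = 16
ES_I = 2; EF_I = 2+11 = 13
ES_J = max(EF_A=12, EF_B=7, EF_D=6, EF_F=22, EF_G=25, EF_H=16, EF_I=13) = 25; EF_J = 25+13 = 38
Expected project duration μ = 38 days. Critical path: E → G → J.

Variance along critical path = 1.778 + 1.778 + 1.778 = 5.333; σ = √5.333 = 2.309 days.
Z = (41 − 38) / 2.309 = 1.299
P(T ≤ 41) = Φ(1.299) ≈ 0.903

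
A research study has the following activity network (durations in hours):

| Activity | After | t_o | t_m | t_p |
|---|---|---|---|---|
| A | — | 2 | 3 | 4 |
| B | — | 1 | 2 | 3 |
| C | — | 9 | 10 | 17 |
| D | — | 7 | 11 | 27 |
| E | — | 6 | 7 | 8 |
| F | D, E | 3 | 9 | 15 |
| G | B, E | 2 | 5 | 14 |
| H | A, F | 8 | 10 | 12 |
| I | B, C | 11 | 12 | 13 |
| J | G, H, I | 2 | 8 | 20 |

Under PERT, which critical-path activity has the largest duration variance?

te_A = (2 + 4·3 + 4)/6 = 18/6 = 3; σ²_A = ((4−2)/6)² = 0.111
te_B = (1 + 4·2 + 3)/6 = 12/6 = 2; σ²_B = ((3−1)/6)² = 0.111
te_C = (9 + 4·10 + 17)/6 = 66/6 = 11; σ²_C = ((17−9)/6)² = 1.778
te_D = (7 + 4·11 + 27)/6 = 78/6 = 13; σ²_D = ((27−7)/6)² = 11.111
te_E = (6 + 4·7 + 8)/6 = 42/6 = 7; σ²_E = ((8−6)/6)² = 0.111
te_F = (3 + 4·9 + 15)/6 = 54/6 = 9; σ²_F = ((15−3)/6)² = 4.000
te_G = (2 + 4·5 + 14)/6 = 36/6 = 6; σ²_G = ((14−2)/6)² = 4.000
te_H = (8 + 4·10 + 12)/6 = 60/6 = 10; σ²_H = ((12−8)/6)² = 0.444
te_I = (11 + 4·12 + 13)/6 = 72/6 = 12; σ²_I = ((13−11)/6)² = 0.111
te_J = (2 + 4·8 + 20)/6 = 54/6 = 9; σ²_J = ((20−2)/6)² = 9.000

Forward pass:
ES_A = 0; EF_A = 3
ES_B = 0; EF_B = 2
ES_C = 0; EF_C = 11
ES_D = 0; EF_D = 13
ES_E = 0; EF_E = 7
ES_F = max(EF_D=13, EF_E=7) = 13; EF_F = 13+9 = 22
ES_G = max(EF_B=2, EF_E=7) = 7; EF_G = 7+6 = 13
ES_H = max(EF_A=3, EF_F=22) = 22; EF_H = 22+10 = 32
ES_I = max(EF_B=2, EF_C=11) = 11; EF_I = 11+12 = 23
ES_J = max(EF_G=13, EF_H=32, EF_I=23) = 32; EF_J = 32+9 = 41
Expected project duration μ = 41 hours. Critical path: D → F → H → J.

Variances on critical path: σ²_D=11.111, σ²_F=4.000, σ²_H=0.444, σ²_J=9.000.
Largest is σ²_D = 11.111.

D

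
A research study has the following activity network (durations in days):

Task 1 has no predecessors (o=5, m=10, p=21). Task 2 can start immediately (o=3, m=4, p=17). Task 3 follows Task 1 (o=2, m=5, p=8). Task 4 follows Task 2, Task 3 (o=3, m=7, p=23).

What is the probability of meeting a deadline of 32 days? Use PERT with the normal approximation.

0.945

te_Task 1 = (5 + 4·10 + 21)/6 = 66/6 = 11; σ²_Task 1 = ((21−5)/6)² = 7.111
te_Task 2 = (3 + 4·4 + 17)/6 = 36/6 = 6; σ²_Task 2 = ((17−3)/6)² = 5.444
te_Task 3 = (2 + 4·5 + 8)/6 = 30/6 = 5; σ²_Task 3 = ((8−2)/6)² = 1.000
te_Task 4 = (3 + 4·7 + 23)/6 = 54/6 = 9; σ²_Task 4 = ((23−3)/6)² = 11.111

Forward pass:
ES_Task 1 = 0; EF_Task 1 = 11
ES_Task 2 = 0; EF_Task 2 = 6
ES_Task 3 = 11; EF_Task 3 = 11+5 = 16
ES_Task 4 = max(EF_Task 2=6, EF_Task 3=16) = 16; EF_Task 4 = 16+9 = 25
Expected project duration μ = 25 days. Critical path: Task 1 → Task 3 → Task 4.

Variance along critical path = 7.111 + 1.000 + 11.111 = 19.222; σ = √19.222 = 4.384 days.
Z = (32 − 25) / 4.384 = 1.597
P(T ≤ 32) = Φ(1.597) ≈ 0.945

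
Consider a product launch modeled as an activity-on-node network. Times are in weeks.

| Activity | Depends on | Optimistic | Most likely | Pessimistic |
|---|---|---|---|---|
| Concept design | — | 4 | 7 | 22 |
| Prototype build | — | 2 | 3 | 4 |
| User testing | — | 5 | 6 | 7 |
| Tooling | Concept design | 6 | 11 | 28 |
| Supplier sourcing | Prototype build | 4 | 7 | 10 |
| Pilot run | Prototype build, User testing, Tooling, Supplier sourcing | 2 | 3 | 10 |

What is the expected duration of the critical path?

te_Concept design = (4 + 4·7 + 22)/6 = 54/6 = 9
te_Prototype build = (2 + 4·3 + 4)/6 = 18/6 = 3
te_User testing = (5 + 4·6 + 7)/6 = 36/6 = 6
te_Tooling = (6 + 4·11 + 28)/6 = 78/6 = 13
te_Supplier sourcing = (4 + 4·7 + 10)/6 = 42/6 = 7
te_Pilot run = (2 + 4·3 + 10)/6 = 24/6 = 4

Forward pass:
ES_Concept design = 0; EF_Concept design = 9
ES_Prototype build = 0; EF_Prototype build = 3
ES_User testing = 0; EF_User testing = 6
ES_Tooling = 9; EF_Tooling = 9+13 = 22
ES_Supplier sourcing = 3; EF_Supplier sourcing = 3+7 = 10
ES_Pilot run = max(EF_Prototype build=3, EF_User testing=6, EF_Tooling=22, EF_Supplier sourcing=10) = 22; EF_Pilot run = 22+4 = 26
Expected project duration μ = 26 weeks. Critical path: Concept design → Tooling → Pilot run.

26 weeks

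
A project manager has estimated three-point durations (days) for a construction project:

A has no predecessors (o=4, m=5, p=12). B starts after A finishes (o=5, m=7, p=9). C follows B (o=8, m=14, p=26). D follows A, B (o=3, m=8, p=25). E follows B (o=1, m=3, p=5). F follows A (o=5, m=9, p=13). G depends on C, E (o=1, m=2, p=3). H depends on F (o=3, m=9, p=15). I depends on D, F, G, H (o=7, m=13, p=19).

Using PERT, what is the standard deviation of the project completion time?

te_A = (4 + 4·5 + 12)/6 = 36/6 = 6; σ²_A = ((12−4)/6)² = 1.778
te_B = (5 + 4·7 + 9)/6 = 42/6 = 7; σ²_B = ((9−5)/6)² = 0.444
te_C = (8 + 4·14 + 26)/6 = 90/6 = 15; σ²_C = ((26−8)/6)² = 9.000
te_D = (3 + 4·8 + 25)/6 = 60/6 = 10; σ²_D = ((25−3)/6)² = 13.444
te_E = (1 + 4·3 + 5)/6 = 18/6 = 3; σ²_E = ((5−1)/6)² = 0.444
te_F = (5 + 4·9 + 13)/6 = 54/6 = 9; σ²_F = ((13−5)/6)² = 1.778
te_G = (1 + 4·2 + 3)/6 = 12/6 = 2; σ²_G = ((3−1)/6)² = 0.111
te_H = (3 + 4·9 + 15)/6 = 54/6 = 9; σ²_H = ((15−3)/6)² = 4.000
te_I = (7 + 4·13 + 19)/6 = 78/6 = 13; σ²_I = ((19−7)/6)² = 4.000

Forward pass:
ES_A = 0; EF_A = 6
ES_B = 6; EF_B = 6+7 = 13
ES_C = 13; EF_C = 13+15 = 28
ES_D = max(EF_A=6, EF_B=13) = 13; EF_D = 13+10 = 23
ES_E = 13; EF_E = 13+3 = 16
ES_F = 6; EF_F = 6+9 = 15
ES_G = max(EF_C=28, EF_E=16) = 28; EF_G = 28+2 = 30
ES_H = 15; EF_H = 15+9 = 24
ES_I = max(EF_D=23, EF_F=15, EF_G=30, EF_H=24) = 30; EF_I = 30+13 = 43
Expected project duration μ = 43 days. Critical path: A → B → C → G → I.

Variance along critical path = 1.778 + 0.444 + 9.000 + 0.111 + 4.000 = 15.333
σ = √15.333 = 3.916 days

3.92 days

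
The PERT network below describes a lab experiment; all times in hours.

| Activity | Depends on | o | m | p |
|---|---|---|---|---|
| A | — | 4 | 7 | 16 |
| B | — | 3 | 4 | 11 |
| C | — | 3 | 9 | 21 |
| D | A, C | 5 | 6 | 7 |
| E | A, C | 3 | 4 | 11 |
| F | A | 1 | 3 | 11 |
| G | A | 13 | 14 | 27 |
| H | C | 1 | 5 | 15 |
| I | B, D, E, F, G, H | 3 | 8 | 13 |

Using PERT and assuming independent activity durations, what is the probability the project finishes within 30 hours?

te_A = (4 + 4·7 + 16)/6 = 48/6 = 8; σ²_A = ((16−4)/6)² = 4.000
te_B = (3 + 4·4 + 11)/6 = 30/6 = 5; σ²_B = ((11−3)/6)² = 1.778
te_C = (3 + 4·9 + 21)/6 = 60/6 = 10; σ²_C = ((21−3)/6)² = 9.000
te_D = (5 + 4·6 + 7)/6 = 36/6 = 6; σ²_D = ((7−5)/6)² = 0.111
te_E = (3 + 4·4 + 11)/6 = 30/6 = 5; σ²_E = ((11−3)/6)² = 1.778
te_F = (1 + 4·3 + 11)/6 = 24/6 = 4; σ²_F = ((11−1)/6)² = 2.778
te_G = (13 + 4·14 + 27)/6 = 96/6 = 16; σ²_G = ((27−13)/6)² = 5.444
te_H = (1 + 4·5 + 15)/6 = 36/6 = 6; σ²_H = ((15−1)/6)² = 5.444
te_I = (3 + 4·8 + 13)/6 = 48/6 = 8; σ²_I = ((13−3)/6)² = 2.778

Forward pass:
ES_A = 0; EF_A = 8
ES_B = 0; EF_B = 5
ES_C = 0; EF_C = 10
ES_D = max(EF_A=8, EF_C=10) = 10; EF_D = 10+6 = 16
ES_E = max(EF_A=8, EF_C=10) = 10; EF_E = 10+5 = 15
ES_F = 8; EF_F = 8+4 = 12
ES_G = 8; EF_G = 8+16 = 24
ES_H = 10; EF_H = 10+6 = 16
ES_I = max(EF_B=5, EF_D=16, EF_E=15, EF_F=12, EF_G=24, EF_H=16) = 24; EF_I = 24+8 = 32
Expected project duration μ = 32 hours. Critical path: A → G → I.

Variance along critical path = 4.000 + 5.444 + 2.778 = 12.222; σ = √12.222 = 3.496 hours.
Z = (30 − 32) / 3.496 = -0.572
P(T ≤ 30) = Φ(-0.572) ≈ 0.284

0.284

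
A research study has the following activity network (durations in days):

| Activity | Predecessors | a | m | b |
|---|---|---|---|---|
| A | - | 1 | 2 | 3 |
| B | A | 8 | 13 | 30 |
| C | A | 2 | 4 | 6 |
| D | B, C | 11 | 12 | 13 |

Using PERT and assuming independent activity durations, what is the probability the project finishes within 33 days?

te_A = (1 + 4·2 + 3)/6 = 12/6 = 2; σ²_A = ((3−1)/6)² = 0.111
te_B = (8 + 4·13 + 30)/6 = 90/6 = 15; σ²_B = ((30−8)/6)² = 13.444
te_C = (2 + 4·4 + 6)/6 = 24/6 = 4; σ²_C = ((6−2)/6)² = 0.444
te_D = (11 + 4·12 + 13)/6 = 72/6 = 12; σ²_D = ((13−11)/6)² = 0.111

Forward pass:
ES_A = 0; EF_A = 2
ES_B = 2; EF_B = 2+15 = 17
ES_C = 2; EF_C = 2+4 = 6
ES_D = max(EF_B=17, EF_C=6) = 17; EF_D = 17+12 = 29
Expected project duration μ = 29 days. Critical path: A → B → D.

Variance along critical path = 0.111 + 13.444 + 0.111 = 13.667; σ = √13.667 = 3.697 days.
Z = (33 − 29) / 3.697 = 1.082
P(T ≤ 33) = Φ(1.082) ≈ 0.860

0.860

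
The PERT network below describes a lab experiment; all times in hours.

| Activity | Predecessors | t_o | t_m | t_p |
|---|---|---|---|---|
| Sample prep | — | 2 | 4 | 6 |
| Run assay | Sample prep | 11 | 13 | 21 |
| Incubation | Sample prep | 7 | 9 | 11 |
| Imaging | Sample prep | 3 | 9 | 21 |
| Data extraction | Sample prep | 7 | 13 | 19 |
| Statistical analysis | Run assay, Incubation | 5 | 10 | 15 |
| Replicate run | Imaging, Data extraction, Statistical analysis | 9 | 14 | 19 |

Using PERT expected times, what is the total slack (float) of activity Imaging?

14 hours

te_Sample prep = (2 + 4·4 + 6)/6 = 24/6 = 4
te_Run assay = (11 + 4·13 + 21)/6 = 84/6 = 14
te_Incubation = (7 + 4·9 + 11)/6 = 54/6 = 9
te_Imaging = (3 + 4·9 + 21)/6 = 60/6 = 10
te_Data extraction = (7 + 4·13 + 19)/6 = 78/6 = 13
te_Statistical analysis = (5 + 4·10 + 15)/6 = 60/6 = 10
te_Replicate run = (9 + 4·14 + 19)/6 = 84/6 = 14

Forward pass:
ES_Sample prep = 0; EF_Sample prep = 4
ES_Run assay = 4; EF_Run assay = 4+14 = 18
ES_Incubation = 4; EF_Incubation = 4+9 = 13
ES_Imaging = 4; EF_Imaging = 4+10 = 14
ES_Data extraction = 4; EF_Data extraction = 4+13 = 17
ES_Statistical analysis = max(EF_Run assay=18, EF_Incubation=13) = 18; EF_Statistical analysis = 18+10 = 28
ES_Replicate run = max(EF_Imaging=14, EF_Data extraction=17, EF_Statistical analysis=28) = 28; EF_Replicate run = 28+14 = 42
Expected project duration μ = 42 hours. Critical path: Sample prep → Run assay → Statistical analysis → Replicate run.

Backward pass:
LF_Replicate run = 42; LS_Replicate run = 42−14 = 28
LF_Statistical analysis = LS_Replicate run = 28; LS_Statistical analysis = 28−10 = 18
LF_Data extraction = LS_Replicate run = 28; LS_Data extraction = 28−13 = 15
LF_Imaging = LS_Replicate run = 28; LS_Imaging = 28−10 = 18
LF_Incubation = LS_Statistical analysis = 18; LS_Incubation = 18−9 = 9
LF_Run assay = LS_Statistical analysis = 18; LS_Run assay = 18−14 = 4
LF_Sample prep = min(LS_Run assay=4, LS_Incubation=9, LS_Imaging=18, LS_Data extraction=15) = 4; LS_Sample prep = 4−4 = 0
Slack_Imaging = LS_Imaging − ES_Imaging = 18 − 4 = 14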